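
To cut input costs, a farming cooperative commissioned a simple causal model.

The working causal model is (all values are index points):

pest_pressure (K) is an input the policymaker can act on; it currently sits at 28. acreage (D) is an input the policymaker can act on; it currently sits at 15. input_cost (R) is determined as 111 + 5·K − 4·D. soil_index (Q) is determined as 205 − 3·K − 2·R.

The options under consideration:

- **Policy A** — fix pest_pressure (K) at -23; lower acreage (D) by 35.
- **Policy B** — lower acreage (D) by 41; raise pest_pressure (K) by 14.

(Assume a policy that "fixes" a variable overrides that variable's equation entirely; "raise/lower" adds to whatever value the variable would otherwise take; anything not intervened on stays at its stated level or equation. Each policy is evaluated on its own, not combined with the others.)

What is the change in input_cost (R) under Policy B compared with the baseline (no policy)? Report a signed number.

234

Baseline:
  K = 28
  D = 15
  R = 111 + 5·28 − 4·15 = 191
Policy B (D − 41, K + 14):
  K = 28 + 14 = 42
  D = 15 − 41 = -26
  R = 111 + 5·42 − 4·(-26) = 425
Change in R: 425 − 191 = 234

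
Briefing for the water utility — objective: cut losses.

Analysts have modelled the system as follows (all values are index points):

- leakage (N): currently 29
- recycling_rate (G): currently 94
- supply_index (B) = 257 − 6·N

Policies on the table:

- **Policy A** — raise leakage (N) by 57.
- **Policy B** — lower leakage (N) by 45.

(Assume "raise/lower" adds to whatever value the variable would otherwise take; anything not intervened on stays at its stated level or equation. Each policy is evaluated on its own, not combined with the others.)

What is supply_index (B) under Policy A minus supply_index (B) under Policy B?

-612

Policy A (N + 57):
  N = 29 + 57 = 86
  B = 257 − 6·86 = -259
Policy B (N − 45):
  N = 29 − 45 = -16
  B = 257 − 6·(-16) = 353
B: -259 − 353 = -612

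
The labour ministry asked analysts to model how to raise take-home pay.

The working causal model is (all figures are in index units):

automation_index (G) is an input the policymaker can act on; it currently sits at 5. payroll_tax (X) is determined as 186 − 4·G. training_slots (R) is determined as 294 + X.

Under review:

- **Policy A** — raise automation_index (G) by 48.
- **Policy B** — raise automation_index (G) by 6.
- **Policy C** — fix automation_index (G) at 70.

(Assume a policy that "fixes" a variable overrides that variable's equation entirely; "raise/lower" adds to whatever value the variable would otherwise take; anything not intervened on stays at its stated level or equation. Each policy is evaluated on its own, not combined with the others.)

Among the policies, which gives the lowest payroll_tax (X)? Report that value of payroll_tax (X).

Policy A (G + 48):
  G = 5 + 48 = 53
  X = 186 − 4·53 = -26
Policy B (G + 6):
  G = 5 + 6 = 11
  X = 186 − 4·11 = 142
Policy C (G := 70):
  G = 70
  X = 186 − 4·70 = -94
Comparing — Policy A: X=-26, Policy B: X=142, Policy C: X=-94. Lowest is -94 (Policy C).

-94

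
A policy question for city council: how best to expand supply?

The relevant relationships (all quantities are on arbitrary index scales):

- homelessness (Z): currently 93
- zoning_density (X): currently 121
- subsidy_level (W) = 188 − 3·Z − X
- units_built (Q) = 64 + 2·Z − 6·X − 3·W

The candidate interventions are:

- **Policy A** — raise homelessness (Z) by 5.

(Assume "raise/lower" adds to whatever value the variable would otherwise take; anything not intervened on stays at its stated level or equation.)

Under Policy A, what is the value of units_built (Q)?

Policy A (Z + 5):
  Z = 93 + 5 = 98
  X = 121
  W = 188 − 3·98 − 121 = -227
  Q = 64 + 2·98 − 6·121 − 3·(-227) = 215

215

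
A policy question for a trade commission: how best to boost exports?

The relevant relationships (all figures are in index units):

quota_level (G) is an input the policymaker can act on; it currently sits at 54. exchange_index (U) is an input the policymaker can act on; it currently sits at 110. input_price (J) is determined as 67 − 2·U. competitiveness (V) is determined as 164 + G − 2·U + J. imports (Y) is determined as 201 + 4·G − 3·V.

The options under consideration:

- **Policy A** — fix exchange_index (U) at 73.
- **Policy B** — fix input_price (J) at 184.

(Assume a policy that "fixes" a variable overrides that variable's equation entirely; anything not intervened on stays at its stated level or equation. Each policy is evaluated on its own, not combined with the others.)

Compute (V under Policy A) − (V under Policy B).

-189

Policy A (U := 73):
  G = 54
  U = 73
  J = 67 − 2·73 = -79
  V = 164 + 54 − 2·73 + (-79) = -7
Policy B (J := 184):
  G = 54
  U = 110
  J = 184
  V = 164 + 54 − 2·110 + 184 = 182
V: -7 − 182 = -189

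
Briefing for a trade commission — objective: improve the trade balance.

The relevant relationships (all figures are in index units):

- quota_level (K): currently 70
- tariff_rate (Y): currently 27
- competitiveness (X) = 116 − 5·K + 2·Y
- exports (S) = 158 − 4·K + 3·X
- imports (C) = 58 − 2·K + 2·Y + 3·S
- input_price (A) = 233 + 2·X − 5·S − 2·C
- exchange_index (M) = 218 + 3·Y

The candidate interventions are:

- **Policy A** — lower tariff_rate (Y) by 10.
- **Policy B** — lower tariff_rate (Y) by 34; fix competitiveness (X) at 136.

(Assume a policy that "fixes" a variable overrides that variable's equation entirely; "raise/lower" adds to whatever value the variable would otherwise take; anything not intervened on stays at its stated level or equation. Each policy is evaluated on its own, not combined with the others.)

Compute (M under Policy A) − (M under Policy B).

72

Policy A (Y − 10):
  Y = 27 − 10 = 17
  M = 218 + 3·17 = 269
Policy B (Y − 34, X := 136):
  Y = 27 − 34 = -7
  M = 218 + 3·(-7) = 197
M: 269 − 197 = 72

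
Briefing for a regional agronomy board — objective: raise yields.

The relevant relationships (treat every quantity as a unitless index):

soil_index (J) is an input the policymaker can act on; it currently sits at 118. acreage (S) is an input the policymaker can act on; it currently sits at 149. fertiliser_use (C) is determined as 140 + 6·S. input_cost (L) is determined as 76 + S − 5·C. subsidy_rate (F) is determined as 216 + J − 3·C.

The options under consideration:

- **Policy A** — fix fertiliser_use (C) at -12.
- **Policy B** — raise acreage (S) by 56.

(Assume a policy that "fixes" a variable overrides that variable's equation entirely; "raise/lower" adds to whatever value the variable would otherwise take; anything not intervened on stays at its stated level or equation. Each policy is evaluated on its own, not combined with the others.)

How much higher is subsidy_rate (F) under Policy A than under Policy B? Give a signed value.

Policy A (C := -12):
  J = 118
  S = 149
  C = -12
  F = 216 + 118 − 3·(-12) = 370
Policy B (S + 56):
  J = 118
  S = 149 + 56 = 205
  C = 140 + 6·205 = 1370
  F = 216 + 118 − 3·1370 = -3776
F: 370 − (-3776) = 4146

4146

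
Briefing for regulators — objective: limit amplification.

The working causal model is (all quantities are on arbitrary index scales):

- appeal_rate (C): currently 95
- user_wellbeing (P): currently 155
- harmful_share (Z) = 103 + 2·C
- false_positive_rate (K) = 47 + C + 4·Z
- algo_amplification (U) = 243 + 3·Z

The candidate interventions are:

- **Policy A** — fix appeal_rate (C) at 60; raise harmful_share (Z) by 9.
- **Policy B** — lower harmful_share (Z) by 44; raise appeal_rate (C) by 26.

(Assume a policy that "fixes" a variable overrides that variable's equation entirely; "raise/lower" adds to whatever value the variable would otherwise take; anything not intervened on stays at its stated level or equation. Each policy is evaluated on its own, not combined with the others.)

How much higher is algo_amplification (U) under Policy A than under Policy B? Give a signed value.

Policy A (C := 60, Z + 9):
  C = 60
  Z = 103 + 2·60 (+9 from intervention) = 232
  U = 243 + 3·232 = 939
Policy B (Z − 44, C + 26):
  C = 95 + 26 = 121
  Z = 103 + 2·121 (−44 from intervention) = 301
  U = 243 + 3·301 = 1146
U: 939 − 1146 = -207

-207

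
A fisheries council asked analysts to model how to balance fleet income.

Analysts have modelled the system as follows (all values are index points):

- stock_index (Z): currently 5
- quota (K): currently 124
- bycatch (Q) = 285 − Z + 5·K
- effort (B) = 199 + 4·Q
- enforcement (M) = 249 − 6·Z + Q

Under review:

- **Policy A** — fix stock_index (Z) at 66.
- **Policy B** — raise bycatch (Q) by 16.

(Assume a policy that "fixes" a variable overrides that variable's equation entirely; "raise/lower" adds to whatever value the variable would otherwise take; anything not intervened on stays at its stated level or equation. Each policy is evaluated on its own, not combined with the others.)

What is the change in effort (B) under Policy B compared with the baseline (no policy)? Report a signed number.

64

Baseline:
  Z = 5
  K = 124
  Q = 285 − 5 + 5·124 = 900
  B = 199 + 4·900 = 3799
Policy B (Q + 16):
  Z = 5
  K = 124
  Q = 285 − 5 + 5·124 (+16 from intervention) = 916
  B = 199 + 4·916 = 3863
Change in B: 3863 − 3799 = 64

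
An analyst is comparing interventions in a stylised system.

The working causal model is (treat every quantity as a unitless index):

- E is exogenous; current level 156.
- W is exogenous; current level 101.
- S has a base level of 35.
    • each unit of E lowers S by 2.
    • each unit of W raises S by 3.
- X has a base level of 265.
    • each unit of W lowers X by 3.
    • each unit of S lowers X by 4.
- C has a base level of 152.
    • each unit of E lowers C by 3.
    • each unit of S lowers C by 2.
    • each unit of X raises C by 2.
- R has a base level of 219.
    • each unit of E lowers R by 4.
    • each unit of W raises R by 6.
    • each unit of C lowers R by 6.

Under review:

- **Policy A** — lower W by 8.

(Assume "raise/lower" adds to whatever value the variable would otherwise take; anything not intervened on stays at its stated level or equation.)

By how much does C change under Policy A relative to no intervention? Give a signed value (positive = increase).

Baseline:
  E = 156
  W = 101
  S = 35 − 2·156 + 3·101 = 26
  X = 265 − 3·101 − 4·26 = -142
  C = 152 − 3·156 − 2·26 + 2·(-142) = -652
Policy A (W − 8):
  E = 156
  W = 101 − 8 = 93
  S = 35 − 2·156 + 3·93 = 2
  X = 265 − 3·93 − 4·2 = -22
  C = 152 − 3·156 − 2·2 + 2·(-22) = -364
Change in C: -364 − (-652) = 288

288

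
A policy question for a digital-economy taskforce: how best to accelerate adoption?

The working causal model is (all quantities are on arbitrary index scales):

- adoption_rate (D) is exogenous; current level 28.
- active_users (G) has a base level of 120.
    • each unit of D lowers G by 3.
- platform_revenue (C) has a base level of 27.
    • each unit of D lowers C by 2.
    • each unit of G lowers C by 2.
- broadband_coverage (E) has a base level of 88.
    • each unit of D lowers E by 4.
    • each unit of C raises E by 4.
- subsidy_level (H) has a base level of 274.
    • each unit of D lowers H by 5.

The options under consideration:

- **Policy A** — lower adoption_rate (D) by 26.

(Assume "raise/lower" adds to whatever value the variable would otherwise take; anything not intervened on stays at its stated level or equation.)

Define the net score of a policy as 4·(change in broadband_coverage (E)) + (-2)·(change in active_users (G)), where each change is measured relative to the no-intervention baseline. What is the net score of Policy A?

Baseline:
  D = 28
  G = 120 − 3·28 = 36
  C = 27 − 2·28 − 2·36 = -101
  E = 88 − 4·28 + 4·(-101) = -428
Policy A (D − 26):
  D = 28 − 26 = 2
  G = 120 − 3·2 = 114
  C = 27 − 2·2 − 2·114 = -205
  E = 88 − 4·2 + 4·(-205) = -740
ΔE = -740 − (-428) = -312; ΔG = 114 − 36 = 78
Score = 4·(-312) + (-2)·78 = -1404

-1404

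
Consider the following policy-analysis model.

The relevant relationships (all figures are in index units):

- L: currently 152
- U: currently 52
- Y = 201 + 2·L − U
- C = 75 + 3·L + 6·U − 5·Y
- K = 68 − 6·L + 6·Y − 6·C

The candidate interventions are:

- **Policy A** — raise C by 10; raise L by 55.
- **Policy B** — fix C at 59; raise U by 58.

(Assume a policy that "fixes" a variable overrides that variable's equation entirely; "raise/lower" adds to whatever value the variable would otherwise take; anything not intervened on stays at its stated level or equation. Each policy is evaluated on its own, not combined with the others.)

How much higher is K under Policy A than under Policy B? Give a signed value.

11814

Policy A (C + 10, L + 55):
  L = 152 + 55 = 207
  U = 52
  Y = 201 + 2·207 − 52 = 563
  C = 75 + 3·207 + 6·52 − 5·563 (+10 from intervention) = -1797
  K = 68 − 6·207 + 6·563 − 6·(-1797) = 12986
Policy B (C := 59, U + 58):
  L = 152
  U = 52 + 58 = 110
  Y = 201 + 2·152 − 110 = 395
  C = 59
  K = 68 − 6·152 + 6·395 − 6·59 = 1172
K: 12986 − 1172 = 11814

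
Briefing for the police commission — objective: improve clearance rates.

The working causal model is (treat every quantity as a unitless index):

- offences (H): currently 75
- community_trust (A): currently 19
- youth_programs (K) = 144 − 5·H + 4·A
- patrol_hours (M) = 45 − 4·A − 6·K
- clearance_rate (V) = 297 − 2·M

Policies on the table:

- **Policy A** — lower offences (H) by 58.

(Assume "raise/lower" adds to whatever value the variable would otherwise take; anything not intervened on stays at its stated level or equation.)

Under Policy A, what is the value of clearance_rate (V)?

Policy A (H − 58):
  H = 75 − 58 = 17
  A = 19
  K = 144 − 5·17 + 4·19 = 135
  M = 45 − 4·19 − 6·135 = -841
  V = 297 − 2·(-841) = 1979

1979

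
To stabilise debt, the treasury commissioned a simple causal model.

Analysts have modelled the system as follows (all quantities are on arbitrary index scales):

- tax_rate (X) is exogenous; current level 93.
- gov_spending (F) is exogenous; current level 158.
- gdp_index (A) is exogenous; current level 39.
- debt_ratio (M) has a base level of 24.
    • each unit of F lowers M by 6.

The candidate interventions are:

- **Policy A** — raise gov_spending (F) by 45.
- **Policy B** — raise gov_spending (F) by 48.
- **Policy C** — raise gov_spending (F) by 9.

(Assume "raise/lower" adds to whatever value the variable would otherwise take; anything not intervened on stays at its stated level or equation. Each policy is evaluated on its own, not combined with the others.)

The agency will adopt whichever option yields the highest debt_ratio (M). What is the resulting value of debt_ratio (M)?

-978

Policy A (F + 45):
  F = 158 + 45 = 203
  M = 24 − 6·203 = -1194
Policy B (F + 48):
  F = 158 + 48 = 206
  M = 24 − 6·206 = -1212
Policy C (F + 9):
  F = 158 + 9 = 167
  M = 24 − 6·167 = -978
Comparing — Policy A: M=-1194, Policy B: M=-1212, Policy C: M=-978. Highest is -978 (Policy C).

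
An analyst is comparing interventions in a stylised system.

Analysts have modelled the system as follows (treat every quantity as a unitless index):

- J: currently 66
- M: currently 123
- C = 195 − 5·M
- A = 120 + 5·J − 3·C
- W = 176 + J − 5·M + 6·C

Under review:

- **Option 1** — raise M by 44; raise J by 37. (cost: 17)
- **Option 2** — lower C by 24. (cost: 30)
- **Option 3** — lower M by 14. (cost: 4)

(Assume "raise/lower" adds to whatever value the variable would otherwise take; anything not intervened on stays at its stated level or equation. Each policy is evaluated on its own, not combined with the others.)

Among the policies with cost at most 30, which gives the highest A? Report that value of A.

2555

Option 1 (M + 44, J + 37):
  J = 66 + 37 = 103
  M = 123 + 44 = 167
  C = 195 − 5·167 = -640
  A = 120 + 5·103 − 3·(-640) = 2555
Option 2 (C − 24):
  J = 66
  M = 123
  C = 195 − 5·123 (−24 from intervention) = -444
  A = 120 + 5·66 − 3·(-444) = 1782
Option 3 (M − 14):
  J = 66
  M = 123 − 14 = 109
  C = 195 − 5·109 = -350
  A = 120 + 5·66 − 3·(-350) = 1500
Comparing — Option 1: A=2555, Option 2: A=1782, Option 3: A=1500. Highest is 2555 (Option 1).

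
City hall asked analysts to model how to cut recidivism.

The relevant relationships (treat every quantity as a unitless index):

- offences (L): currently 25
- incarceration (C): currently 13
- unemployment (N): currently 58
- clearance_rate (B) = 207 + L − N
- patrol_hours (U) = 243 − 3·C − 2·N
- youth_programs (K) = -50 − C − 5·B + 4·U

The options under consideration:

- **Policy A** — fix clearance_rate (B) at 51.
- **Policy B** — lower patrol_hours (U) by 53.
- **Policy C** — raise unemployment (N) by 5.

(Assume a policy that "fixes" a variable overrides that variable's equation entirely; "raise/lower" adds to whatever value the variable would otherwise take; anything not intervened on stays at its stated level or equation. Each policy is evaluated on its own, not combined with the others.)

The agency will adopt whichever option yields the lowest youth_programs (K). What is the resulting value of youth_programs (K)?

-793

Policy A (B := 51):
  L = 25
  C = 13
  N = 58
  B = 51
  U = 243 − 3·13 − 2·58 = 88
  K = -50 − 13 − 5·51 + 4·88 = 34
Policy B (U − 53):
  L = 25
  C = 13
  N = 58
  B = 207 + 25 − 58 = 174
  U = 243 − 3·13 − 2·58 (−53 from intervention) = 35
  K = -50 − 13 − 5·174 + 4·35 = -793
Policy C (N + 5):
  L = 25
  C = 13
  N = 58 + 5 = 63
  B = 207 + 25 − 63 = 169
  U = 243 − 3·13 − 2·63 = 78
  K = -50 − 13 − 5·169 + 4·78 = -596
Comparing — Policy A: K=34, Policy B: K=-793, Policy C: K=-596. Lowest is -793 (Policy B).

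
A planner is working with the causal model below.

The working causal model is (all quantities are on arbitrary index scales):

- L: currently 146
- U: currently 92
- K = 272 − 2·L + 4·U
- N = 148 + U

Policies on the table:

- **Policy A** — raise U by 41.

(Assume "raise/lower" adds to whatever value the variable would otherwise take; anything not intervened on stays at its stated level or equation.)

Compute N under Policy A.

281

Policy A (U + 41):
  U = 92 + 41 = 133
  N = 148 + 133 = 281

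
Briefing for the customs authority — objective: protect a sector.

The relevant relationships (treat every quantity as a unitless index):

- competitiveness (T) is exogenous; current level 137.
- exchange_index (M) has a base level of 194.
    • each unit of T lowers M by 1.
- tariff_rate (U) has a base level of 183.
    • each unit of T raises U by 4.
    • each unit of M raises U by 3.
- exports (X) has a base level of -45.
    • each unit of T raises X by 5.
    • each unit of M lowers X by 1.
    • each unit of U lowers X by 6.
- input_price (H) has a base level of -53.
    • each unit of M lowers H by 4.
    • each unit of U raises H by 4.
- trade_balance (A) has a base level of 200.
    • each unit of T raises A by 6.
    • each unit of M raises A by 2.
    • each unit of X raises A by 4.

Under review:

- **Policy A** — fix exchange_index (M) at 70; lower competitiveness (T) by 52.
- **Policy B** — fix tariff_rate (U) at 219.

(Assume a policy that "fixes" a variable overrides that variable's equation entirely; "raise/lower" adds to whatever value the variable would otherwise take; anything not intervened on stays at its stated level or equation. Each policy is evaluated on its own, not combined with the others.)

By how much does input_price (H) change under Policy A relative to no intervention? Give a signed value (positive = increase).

Baseline:
  T = 137
  M = 194 − 137 = 57
  U = 183 + 4·137 + 3·57 = 902
  H = -53 − 4·57 + 4·902 = 3327
Policy A (M := 70, T − 52):
  T = 137 − 52 = 85
  M = 70
  U = 183 + 4·85 + 3·70 = 733
  H = -53 − 4·70 + 4·733 = 2599
Change in H: 2599 − 3327 = -728

-728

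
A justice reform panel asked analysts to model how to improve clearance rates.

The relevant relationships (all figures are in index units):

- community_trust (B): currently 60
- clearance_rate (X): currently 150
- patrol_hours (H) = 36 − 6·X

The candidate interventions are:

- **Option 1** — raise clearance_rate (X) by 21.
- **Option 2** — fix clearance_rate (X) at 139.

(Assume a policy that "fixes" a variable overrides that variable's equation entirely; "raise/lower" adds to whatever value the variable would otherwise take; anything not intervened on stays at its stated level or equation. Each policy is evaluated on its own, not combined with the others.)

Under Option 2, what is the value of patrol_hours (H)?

-798

Option 2 (X := 139):
  X = 139
  H = 36 − 6·139 = -798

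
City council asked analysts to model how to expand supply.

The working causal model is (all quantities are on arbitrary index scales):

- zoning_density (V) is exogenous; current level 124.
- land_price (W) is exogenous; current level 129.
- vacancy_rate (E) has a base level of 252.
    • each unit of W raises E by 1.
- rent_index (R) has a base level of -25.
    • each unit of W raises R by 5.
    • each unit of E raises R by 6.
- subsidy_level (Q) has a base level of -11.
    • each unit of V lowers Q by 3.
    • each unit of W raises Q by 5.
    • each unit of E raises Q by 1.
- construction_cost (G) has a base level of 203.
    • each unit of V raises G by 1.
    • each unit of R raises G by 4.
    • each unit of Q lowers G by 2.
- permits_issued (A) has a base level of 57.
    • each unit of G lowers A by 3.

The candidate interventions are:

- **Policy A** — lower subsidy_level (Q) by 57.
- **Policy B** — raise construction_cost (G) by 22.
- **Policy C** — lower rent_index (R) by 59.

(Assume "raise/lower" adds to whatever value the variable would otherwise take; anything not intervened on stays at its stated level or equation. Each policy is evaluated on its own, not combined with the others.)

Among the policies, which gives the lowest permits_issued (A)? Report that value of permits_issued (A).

-32280

Policy A (Q − 57):
  V = 124
  W = 129
  E = 252 + 129 = 381
  R = -25 + 5·129 + 6·381 = 2906
  Q = -11 − 3·124 + 5·129 + 381 (−57 from intervention) = 586
  G = 203 + 124 + 4·2906 − 2·586 = 10779
  A = 57 − 3·10779 = -32280
Policy B (G + 22):
  V = 124
  W = 129
  E = 252 + 129 = 381
  R = -25 + 5·129 + 6·381 = 2906
  Q = -11 − 3·124 + 5·129 + 381 = 643
  G = 203 + 124 + 4·2906 − 2·643 (+22 from intervention) = 10687
  A = 57 − 3·10687 = -32004
Policy C (R − 59):
  V = 124
  W = 129
  E = 252 + 129 = 381
  R = -25 + 5·129 + 6·381 (−59 from intervention) = 2847
  Q = -11 − 3·124 + 5·129 + 381 = 643
  G = 203 + 124 + 4·2847 − 2·643 = 10429
  A = 57 − 3·10429 = -31230
Comparing — Policy A: A=-32280, Policy B: A=-32004, Policy C: A=-31230. Lowest is -32280 (Policy A).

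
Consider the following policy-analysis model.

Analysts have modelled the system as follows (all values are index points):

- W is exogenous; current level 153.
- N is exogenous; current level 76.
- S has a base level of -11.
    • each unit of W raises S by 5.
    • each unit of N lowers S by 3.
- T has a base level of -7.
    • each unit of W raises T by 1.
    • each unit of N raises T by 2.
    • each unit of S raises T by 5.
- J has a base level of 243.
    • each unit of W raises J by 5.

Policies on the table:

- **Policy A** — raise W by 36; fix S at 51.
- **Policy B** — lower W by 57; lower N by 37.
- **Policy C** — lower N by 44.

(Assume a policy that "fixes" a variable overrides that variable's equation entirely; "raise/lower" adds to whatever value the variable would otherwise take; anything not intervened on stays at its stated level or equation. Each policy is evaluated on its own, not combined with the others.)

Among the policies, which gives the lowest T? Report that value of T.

589

Policy A (W + 36, S := 51):
  W = 153 + 36 = 189
  N = 76
  S = 51
  T = -7 + 189 + 2·76 + 5·51 = 589
Policy B (W − 57, N − 37):
  W = 153 − 57 = 96
  N = 76 − 37 = 39
  S = -11 + 5·96 − 3·39 = 352
  T = -7 + 96 + 2·39 + 5·352 = 1927
Policy C (N − 44):
  W = 153
  N = 76 − 44 = 32
  S = -11 + 5·153 − 3·32 = 658
  T = -7 + 153 + 2·32 + 5·658 = 3500
Comparing — Policy A: T=589, Policy B: T=1927, Policy C: T=3500. Lowest is 589 (Policy A).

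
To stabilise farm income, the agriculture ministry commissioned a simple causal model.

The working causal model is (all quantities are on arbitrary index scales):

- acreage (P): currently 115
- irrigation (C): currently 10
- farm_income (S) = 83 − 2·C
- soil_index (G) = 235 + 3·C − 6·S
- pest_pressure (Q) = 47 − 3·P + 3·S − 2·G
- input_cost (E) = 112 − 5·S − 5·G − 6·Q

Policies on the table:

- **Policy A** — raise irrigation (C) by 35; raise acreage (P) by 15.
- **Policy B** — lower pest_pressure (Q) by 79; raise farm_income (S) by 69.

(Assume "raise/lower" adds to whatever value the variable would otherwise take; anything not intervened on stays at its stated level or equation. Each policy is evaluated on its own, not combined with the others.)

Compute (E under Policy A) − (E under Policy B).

Policy A (C + 35, P + 15):
  P = 115 + 15 = 130
  C = 10 + 35 = 45
  S = 83 − 2·45 = -7
  G = 235 + 3·45 − 6·(-7) = 412
  Q = 47 − 3·130 + 3·(-7) − 2·412 = -1188
  E = 112 − 5·(-7) − 5·412 − 6·(-1188) = 5215
Policy B (Q − 79, S + 69):
  P = 115
  C = 10
  S = 83 − 2·10 (+69 from intervention) = 132
  G = 235 + 3·10 − 6·132 = -527
  Q = 47 − 3·115 + 3·132 − 2·(-527) (−79 from intervention) = 1073
  E = 112 − 5·132 − 5·(-527) − 6·1073 = -4351
E: 5215 − (-4351) = 9566

9566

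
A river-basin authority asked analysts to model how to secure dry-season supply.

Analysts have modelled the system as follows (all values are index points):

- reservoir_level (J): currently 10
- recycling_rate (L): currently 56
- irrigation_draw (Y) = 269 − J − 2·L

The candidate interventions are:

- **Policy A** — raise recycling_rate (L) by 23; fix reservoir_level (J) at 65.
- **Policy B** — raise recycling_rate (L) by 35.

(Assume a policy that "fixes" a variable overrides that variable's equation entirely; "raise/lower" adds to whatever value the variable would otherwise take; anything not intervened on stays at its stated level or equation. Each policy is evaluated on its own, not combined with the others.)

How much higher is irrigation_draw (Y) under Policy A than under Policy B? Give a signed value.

Policy A (L + 23, J := 65):
  J = 65
  L = 56 + 23 = 79
  Y = 269 − 65 − 2·79 = 46
Policy B (L + 35):
  J = 10
  L = 56 + 35 = 91
  Y = 269 − 10 − 2·91 = 77
Y: 46 − 77 = -31

-31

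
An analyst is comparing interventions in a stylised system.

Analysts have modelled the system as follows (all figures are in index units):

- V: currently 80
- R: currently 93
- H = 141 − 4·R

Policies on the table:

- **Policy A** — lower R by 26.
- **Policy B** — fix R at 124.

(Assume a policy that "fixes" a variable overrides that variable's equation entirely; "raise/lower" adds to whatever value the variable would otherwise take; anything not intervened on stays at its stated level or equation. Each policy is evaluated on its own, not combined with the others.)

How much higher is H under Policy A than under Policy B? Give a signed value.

Policy A (R − 26):
  R = 93 − 26 = 67
  H = 141 − 4·67 = -127
Policy B (R := 124):
  R = 124
  H = 141 − 4·124 = -355
H: -127 − (-355) = 228

228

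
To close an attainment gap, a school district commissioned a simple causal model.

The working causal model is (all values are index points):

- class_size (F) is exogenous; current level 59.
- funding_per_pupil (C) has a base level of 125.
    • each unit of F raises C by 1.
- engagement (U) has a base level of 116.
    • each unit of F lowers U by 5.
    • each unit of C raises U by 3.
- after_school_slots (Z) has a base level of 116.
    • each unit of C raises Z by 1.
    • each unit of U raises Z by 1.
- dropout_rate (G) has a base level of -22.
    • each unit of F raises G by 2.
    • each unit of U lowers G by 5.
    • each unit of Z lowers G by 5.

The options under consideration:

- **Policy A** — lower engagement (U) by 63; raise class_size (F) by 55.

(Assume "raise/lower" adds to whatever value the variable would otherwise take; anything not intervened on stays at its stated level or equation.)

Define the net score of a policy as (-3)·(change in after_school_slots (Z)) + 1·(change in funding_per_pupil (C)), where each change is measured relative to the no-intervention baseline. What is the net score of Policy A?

Baseline:
  F = 59
  C = 125 + 59 = 184
  U = 116 − 5·59 + 3·184 = 373
  Z = 116 + 184 + 373 = 673
Policy A (U − 63, F + 55):
  F = 59 + 55 = 114
  C = 125 + 114 = 239
  U = 116 − 5·114 + 3·239 (−63 from intervention) = 200
  Z = 116 + 239 + 200 = 555
ΔZ = 555 − 673 = -118; ΔC = 239 − 184 = 55
Score = (-3)·(-118) + 1·55 = 409

409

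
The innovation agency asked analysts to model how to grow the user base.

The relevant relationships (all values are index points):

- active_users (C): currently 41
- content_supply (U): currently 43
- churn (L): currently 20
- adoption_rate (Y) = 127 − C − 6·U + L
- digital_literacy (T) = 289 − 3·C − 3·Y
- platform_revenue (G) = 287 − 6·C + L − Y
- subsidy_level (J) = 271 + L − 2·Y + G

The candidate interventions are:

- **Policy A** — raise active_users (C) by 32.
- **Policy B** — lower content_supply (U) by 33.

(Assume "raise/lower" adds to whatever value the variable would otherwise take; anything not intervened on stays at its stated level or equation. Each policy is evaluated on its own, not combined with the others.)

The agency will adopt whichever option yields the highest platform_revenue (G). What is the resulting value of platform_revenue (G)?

Policy A (C + 32):
  C = 41 + 32 = 73
  U = 43
  L = 20
  Y = 127 − 73 − 6·43 + 20 = -184
  G = 287 − 6·73 + 20 − (-184) = 53
Policy B (U − 33):
  C = 41
  U = 43 − 33 = 10
  L = 20
  Y = 127 − 41 − 6·10 + 20 = 46
  G = 287 − 6·41 + 20 − 46 = 15
Comparing — Policy A: G=53, Policy B: G=15. Highest is 53 (Policy A).

53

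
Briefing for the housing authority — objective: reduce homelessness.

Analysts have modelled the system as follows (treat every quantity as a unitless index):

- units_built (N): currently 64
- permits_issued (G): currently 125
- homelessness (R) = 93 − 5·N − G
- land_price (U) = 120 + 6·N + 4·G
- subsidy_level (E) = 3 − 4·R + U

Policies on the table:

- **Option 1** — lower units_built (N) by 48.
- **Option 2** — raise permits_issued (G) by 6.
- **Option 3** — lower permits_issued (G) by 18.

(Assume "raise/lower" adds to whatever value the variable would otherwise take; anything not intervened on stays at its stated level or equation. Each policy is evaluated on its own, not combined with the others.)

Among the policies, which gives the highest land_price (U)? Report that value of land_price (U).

1028

Option 1 (N − 48):
  N = 64 − 48 = 16
  G = 125
  U = 120 + 6·16 + 4·125 = 716
Option 2 (G + 6):
  N = 64
  G = 125 + 6 = 131
  U = 120 + 6·64 + 4·131 = 1028
Option 3 (G − 18):
  N = 64
  G = 125 − 18 = 107
  U = 120 + 6·64 + 4·107 = 932
Comparing — Option 1: U=716, Option 2: U=1028, Option 3: U=932. Highest is 1028 (Option 2).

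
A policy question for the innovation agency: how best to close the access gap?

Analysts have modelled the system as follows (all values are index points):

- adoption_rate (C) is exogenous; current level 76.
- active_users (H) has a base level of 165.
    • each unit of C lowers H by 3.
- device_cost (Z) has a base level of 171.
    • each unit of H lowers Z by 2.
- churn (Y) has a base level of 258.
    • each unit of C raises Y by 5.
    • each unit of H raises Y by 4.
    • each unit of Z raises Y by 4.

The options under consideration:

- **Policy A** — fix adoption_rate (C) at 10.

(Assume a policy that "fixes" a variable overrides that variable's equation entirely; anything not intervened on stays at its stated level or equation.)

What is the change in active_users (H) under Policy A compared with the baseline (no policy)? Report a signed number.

198

Baseline:
  C = 76
  H = 165 − 3·76 = -63
Policy A (C := 10):
  C = 10
  H = 165 − 3·10 = 135
Change in H: 135 − (-63) = 198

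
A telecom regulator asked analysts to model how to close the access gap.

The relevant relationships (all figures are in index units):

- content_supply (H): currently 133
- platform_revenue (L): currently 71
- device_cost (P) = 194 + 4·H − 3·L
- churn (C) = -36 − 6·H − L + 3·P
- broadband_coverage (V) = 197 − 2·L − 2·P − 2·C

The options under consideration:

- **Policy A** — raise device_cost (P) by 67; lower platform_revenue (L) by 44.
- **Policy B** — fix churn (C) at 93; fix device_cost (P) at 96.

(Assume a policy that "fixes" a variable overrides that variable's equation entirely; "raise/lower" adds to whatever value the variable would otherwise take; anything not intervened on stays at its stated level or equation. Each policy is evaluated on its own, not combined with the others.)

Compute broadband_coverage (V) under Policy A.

Policy A (P + 67, L − 44):
  H = 133
  L = 71 − 44 = 27
  P = 194 + 4·133 − 3·27 (+67 from intervention) = 712
  C = -36 − 6·133 − 27 + 3·712 = 1275
  V = 197 − 2·27 − 2·712 − 2·1275 = -3831

-3831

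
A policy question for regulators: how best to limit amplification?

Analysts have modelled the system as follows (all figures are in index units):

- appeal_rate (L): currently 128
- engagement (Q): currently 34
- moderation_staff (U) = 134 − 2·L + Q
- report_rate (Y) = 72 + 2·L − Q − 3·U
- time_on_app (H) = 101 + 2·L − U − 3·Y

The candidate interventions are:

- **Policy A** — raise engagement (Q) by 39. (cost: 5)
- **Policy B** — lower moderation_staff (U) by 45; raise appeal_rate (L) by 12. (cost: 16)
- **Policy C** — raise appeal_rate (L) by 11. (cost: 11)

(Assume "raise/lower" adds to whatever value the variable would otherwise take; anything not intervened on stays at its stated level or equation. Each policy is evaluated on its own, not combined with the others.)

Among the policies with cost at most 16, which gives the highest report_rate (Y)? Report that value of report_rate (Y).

Policy A (Q + 39):
  L = 128
  Q = 34 + 39 = 73
  U = 134 − 2·128 + 73 = -49
  Y = 72 + 2·128 − 73 − 3·(-49) = 402
Policy B (U − 45, L + 12):
  L = 128 + 12 = 140
  Q = 34
  U = 134 − 2·140 + 34 (−45 from intervention) = -157
  Y = 72 + 2·140 − 34 − 3·(-157) = 789
Policy C (L + 11):
  L = 128 + 11 = 139
  Q = 34
  U = 134 − 2·139 + 34 = -110
  Y = 72 + 2·139 − 34 − 3·(-110) = 646
Comparing — Policy A: Y=402, Policy B: Y=789, Policy C: Y=646. Highest is 789 (Policy B).

789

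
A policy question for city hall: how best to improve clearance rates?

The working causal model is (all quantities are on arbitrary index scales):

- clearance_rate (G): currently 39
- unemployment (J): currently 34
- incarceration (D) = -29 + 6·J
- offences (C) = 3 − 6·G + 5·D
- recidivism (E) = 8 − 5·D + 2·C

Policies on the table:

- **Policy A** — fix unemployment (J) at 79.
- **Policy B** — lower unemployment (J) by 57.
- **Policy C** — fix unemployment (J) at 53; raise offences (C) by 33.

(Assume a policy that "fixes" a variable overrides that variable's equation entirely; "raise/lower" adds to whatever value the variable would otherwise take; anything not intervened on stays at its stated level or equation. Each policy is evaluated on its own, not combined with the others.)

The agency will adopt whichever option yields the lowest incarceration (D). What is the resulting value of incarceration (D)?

Policy A (J := 79):
  J = 79
  D = -29 + 6·79 = 445
Policy B (J − 57):
  J = 34 − 57 = -23
  D = -29 + 6·(-23) = -167
Policy C (J := 53, C + 33):
  J = 53
  D = -29 + 6·53 = 289
Comparing — Policy A: D=445, Policy B: D=-167, Policy C: D=289. Lowest is -167 (Policy B).

-167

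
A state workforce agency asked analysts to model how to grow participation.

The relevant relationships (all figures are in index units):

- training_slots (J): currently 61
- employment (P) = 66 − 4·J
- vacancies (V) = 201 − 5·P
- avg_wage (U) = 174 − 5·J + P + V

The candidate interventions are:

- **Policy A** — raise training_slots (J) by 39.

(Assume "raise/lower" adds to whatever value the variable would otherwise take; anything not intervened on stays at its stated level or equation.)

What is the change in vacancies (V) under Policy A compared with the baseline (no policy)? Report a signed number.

780

Baseline:
  J = 61
  P = 66 − 4·61 = -178
  V = 201 − 5·(-178) = 1091
Policy A (J + 39):
  J = 61 + 39 = 100
  P = 66 − 4·100 = -334
  V = 201 − 5·(-334) = 1871
Change in V: 1871 − 1091 = 780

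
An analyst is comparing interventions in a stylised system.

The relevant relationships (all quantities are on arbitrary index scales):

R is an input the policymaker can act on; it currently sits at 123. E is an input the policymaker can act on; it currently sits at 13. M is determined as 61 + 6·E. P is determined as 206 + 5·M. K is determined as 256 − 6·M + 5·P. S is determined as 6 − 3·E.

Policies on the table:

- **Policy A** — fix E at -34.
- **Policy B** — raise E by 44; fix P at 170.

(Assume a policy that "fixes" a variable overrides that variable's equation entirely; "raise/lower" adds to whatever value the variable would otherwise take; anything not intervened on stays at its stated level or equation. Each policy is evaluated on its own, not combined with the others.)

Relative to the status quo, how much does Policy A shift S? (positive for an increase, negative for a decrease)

Baseline:
  E = 13
  S = 6 − 3·13 = -33
Policy A (E := -34):
  E = -34
  S = 6 − 3·(-34) = 108
Change in S: 108 − (-33) = 141

141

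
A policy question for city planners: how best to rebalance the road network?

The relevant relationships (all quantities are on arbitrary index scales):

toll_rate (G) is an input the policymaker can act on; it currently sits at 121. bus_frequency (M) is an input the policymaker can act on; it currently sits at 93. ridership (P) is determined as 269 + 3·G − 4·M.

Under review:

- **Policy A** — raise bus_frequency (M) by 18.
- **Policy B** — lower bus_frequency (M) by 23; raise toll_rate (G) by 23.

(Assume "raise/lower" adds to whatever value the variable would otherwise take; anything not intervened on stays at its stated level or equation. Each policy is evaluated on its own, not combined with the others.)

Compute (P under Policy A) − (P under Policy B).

-233

Policy A (M + 18):
  G = 121
  M = 93 + 18 = 111
  P = 269 + 3·121 − 4·111 = 188
Policy B (M − 23, G + 23):
  G = 121 + 23 = 144
  M = 93 − 23 = 70
  P = 269 + 3·144 − 4·70 = 421
P: 188 − 421 = -233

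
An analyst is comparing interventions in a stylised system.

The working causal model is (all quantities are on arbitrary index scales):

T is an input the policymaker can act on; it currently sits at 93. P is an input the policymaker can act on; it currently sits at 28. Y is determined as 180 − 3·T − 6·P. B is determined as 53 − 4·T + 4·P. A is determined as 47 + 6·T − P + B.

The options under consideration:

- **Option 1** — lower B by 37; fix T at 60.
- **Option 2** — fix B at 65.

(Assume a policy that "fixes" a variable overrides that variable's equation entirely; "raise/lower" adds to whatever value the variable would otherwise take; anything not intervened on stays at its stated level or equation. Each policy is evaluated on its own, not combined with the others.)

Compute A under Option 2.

Option 2 (B := 65):
  T = 93
  P = 28
  B = 65
  A = 47 + 6·93 − 28 + 65 = 642

642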